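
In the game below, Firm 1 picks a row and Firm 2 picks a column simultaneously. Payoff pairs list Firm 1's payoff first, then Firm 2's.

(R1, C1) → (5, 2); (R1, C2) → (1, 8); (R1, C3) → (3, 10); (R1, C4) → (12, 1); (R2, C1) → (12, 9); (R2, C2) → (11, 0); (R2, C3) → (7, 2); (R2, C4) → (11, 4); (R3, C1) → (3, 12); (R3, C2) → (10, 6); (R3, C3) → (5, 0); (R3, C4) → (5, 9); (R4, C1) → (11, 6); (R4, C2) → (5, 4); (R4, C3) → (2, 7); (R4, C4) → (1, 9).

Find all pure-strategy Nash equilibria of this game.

Find each player's best response to every opponent strategy; NE are the intersections.
Firm 1's best responses — vs C1: R2 (payoff 12); vs C2: R2 (payoff 11); vs C3: R2 (payoff 7); vs C4: R1 (payoff 12).
Firm 2's best responses — vs R1: C3 (payoff 10); vs R2: C1 (payoff 9); vs R3: C1 (payoff 12); vs R4: C4 (payoff 9).
The only mutual best response is (R2, C1); neither player gains by switching there.

(R2, C1)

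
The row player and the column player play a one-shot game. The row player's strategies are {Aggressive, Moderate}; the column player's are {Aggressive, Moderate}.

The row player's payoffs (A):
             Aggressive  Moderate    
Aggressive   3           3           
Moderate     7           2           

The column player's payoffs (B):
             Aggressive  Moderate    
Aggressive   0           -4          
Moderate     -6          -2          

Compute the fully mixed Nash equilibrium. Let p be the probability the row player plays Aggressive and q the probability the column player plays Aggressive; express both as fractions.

In a mixed NE each player is indifferent between their pure strategies, so the opponent's mix sets the indifference.
The column player indifferent between Aggressive and Moderate: p·0 + (1−p)·(-6) = p·(-4) + (1−p)·(-2) ⟹ (-6) + 6p = (-2) + (-2)p ⟹ p = 1/2.
The row player indifferent between Aggressive and Moderate: q·3 + (1−q)·3 = q·7 + (1−q)·2 ⟹ 3 + 0q = 2 + 5q ⟹ q = 1/5.

p = 1/2, q = 1/5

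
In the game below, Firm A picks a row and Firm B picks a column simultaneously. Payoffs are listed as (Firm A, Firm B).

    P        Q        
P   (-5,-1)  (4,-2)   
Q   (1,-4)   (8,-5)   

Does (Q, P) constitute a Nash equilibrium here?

Yes

Holding Firm B at P: Firm A gets 1 from Q, versus -5 from P. No profitable deviation for Firm A.
Holding Firm A at Q: Firm B gets -4 from P, versus -5 from Q. No profitable deviation for Firm B either.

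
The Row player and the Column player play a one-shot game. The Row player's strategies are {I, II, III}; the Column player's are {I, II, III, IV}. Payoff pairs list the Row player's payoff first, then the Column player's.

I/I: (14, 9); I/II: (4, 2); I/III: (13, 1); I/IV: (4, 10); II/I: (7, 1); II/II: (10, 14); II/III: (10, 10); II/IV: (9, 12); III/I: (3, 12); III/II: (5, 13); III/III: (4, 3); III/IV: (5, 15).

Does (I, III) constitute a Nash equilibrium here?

No

Holding the Column player at III: the Row player gets 13 from I, versus 10 from II, 4 from III. No profitable deviation for the Row player.
Holding the Row player at I: the Column player gets 1 from III but could get 10 by switching to IV. The Column player has a profitable deviation.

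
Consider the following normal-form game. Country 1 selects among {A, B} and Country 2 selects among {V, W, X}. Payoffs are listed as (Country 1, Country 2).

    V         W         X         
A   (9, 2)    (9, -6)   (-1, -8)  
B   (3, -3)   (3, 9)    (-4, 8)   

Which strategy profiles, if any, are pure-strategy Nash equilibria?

Find each player's best response to every opponent strategy; NE are the intersections.
Country 1's best responses — vs V: A (payoff 9); vs W: A (payoff 9); vs X: A (payoff -1).
Country 2's best responses — vs A: V (payoff 2); vs B: W (payoff 9).
The only mutual best response is (A, V); neither player gains by switching there.

(A, V)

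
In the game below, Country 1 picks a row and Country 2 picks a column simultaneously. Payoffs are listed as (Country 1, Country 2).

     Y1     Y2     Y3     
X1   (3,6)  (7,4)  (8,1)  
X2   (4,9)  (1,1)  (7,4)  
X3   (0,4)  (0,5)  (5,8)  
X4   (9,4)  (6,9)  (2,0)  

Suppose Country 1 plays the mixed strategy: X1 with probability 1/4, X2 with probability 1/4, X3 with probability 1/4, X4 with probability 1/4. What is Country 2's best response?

Y1

Country 2's best reply maximizes expected payoff against the mix.
Y1: (1/4)·6 + (1/4)·9 + (1/4)·4 + (1/4)·4 = 23/4
Y2: (1/4)·4 + (1/4)·1 + (1/4)·5 + (1/4)·9 = 19/4
Y3: (1/4)·1 + (1/4)·4 + (1/4)·8 + (1/4)·0 = 13/4
Highest expected payoff is 23/4, from Y1.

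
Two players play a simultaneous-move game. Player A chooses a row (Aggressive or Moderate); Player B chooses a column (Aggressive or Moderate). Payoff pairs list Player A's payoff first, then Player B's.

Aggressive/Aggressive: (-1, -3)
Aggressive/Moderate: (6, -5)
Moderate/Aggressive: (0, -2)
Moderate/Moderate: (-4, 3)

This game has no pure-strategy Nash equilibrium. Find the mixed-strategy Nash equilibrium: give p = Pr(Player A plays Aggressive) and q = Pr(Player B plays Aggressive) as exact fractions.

In a mixed NE each player is indifferent between their pure strategies, so the opponent's mix sets the indifference.
Player B indifferent between Aggressive and Moderate: p·(-3) + (1−p)·(-2) = p·(-5) + (1−p)·3 ⟹ (-2) + (-1)p = 3 + (-8)p ⟹ p = 5/7.
Player A indifferent between Aggressive and Moderate: q·(-1) + (1−q)·6 = q·0 + (1−q)·(-4) ⟹ 6 + (-7)q = (-4) + 4q ⟹ q = 10/11.

p = 5/7, q = 10/11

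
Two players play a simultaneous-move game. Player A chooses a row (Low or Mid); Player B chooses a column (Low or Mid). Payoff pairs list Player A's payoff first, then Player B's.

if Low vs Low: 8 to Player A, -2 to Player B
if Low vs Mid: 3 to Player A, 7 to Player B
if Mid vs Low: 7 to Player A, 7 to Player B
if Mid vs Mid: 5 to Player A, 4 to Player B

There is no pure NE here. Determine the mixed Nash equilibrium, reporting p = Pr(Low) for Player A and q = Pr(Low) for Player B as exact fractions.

p = 1/4, q = 2/3

In a mixed NE each player is indifferent between their pure strategies, so the opponent's mix sets the indifference.
Player B indifferent between Low and Mid: p·(-2) + (1−p)·7 = p·7 + (1−p)·4 ⟹ 7 + (-9)p = 4 + 3p ⟹ p = 1/4.
Player A indifferent between Low and Mid: q·8 + (1−q)·3 = q·7 + (1−q)·5 ⟹ 3 + 5q = 5 + 2q ⟹ q = 2/3.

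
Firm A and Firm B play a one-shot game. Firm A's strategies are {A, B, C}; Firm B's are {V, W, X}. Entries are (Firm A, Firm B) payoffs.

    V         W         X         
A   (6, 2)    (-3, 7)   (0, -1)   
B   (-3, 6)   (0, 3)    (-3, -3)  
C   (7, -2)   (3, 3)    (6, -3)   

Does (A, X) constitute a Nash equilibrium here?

No

Holding Firm B at X: Firm A gets 0 from A but could get 6 by switching to C. Firm A has a profitable deviation.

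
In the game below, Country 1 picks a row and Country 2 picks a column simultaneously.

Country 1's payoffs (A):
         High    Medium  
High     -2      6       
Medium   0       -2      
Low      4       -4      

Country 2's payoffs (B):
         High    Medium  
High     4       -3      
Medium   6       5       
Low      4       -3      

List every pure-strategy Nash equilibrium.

Check mutual best responses: a cell is a NE iff neither player can gain by unilaterally deviating.
Country 1's best responses — vs High: Low (payoff 4); vs Medium: High (payoff 6).
Country 2's best responses — vs High: High (payoff 4); vs Medium: High (payoff 6); vs Low: High (payoff 4).
The only mutual best response is (Low, High); neither player gains by switching there.

(Low, High)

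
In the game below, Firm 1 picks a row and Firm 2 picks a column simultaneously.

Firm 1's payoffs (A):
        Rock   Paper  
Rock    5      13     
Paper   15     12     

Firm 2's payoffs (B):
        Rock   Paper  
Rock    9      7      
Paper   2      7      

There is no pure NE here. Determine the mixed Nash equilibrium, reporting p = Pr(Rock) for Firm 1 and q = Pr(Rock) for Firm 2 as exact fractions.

In a mixed NE each player is indifferent between their pure strategies, so the opponent's mix sets the indifference.
Firm 2 indifferent between Rock and Paper: p·9 + (1−p)·2 = p·7 + (1−p)·7 ⟹ 2 + 7p = 7 + 0p ⟹ p = 5/7.
Firm 1 indifferent between Rock and Paper: q·5 + (1−q)·13 = q·15 + (1−q)·12 ⟹ 13 + (-8)q = 12 + 3q ⟹ q = 1/11.

p = 5/7, q = 1/11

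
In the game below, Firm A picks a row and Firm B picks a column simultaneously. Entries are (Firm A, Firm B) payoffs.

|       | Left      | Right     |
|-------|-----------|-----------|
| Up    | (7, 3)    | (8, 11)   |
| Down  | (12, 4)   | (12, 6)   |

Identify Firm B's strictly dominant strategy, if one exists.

Check whether one of Firm B's strategies beats all alternatives regardless of what the opponent does.
Right strictly dominates: vs Up: 11 > 3; vs Down: 6 > 4.

Right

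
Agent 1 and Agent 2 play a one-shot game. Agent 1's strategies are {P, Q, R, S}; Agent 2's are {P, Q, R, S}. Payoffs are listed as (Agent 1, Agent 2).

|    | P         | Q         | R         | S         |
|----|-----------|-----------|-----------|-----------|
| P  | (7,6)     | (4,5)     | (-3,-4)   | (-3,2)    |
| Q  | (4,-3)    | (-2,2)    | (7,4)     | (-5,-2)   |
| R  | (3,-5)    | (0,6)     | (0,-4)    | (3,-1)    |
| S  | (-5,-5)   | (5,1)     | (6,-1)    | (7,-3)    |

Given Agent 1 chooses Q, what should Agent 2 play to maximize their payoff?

R

With Agent 1 fixed at Q, Agent 2's payoffs are: P → -3, Q → 2, R → 4, S → -2.
The maximum is 4, achieved by R.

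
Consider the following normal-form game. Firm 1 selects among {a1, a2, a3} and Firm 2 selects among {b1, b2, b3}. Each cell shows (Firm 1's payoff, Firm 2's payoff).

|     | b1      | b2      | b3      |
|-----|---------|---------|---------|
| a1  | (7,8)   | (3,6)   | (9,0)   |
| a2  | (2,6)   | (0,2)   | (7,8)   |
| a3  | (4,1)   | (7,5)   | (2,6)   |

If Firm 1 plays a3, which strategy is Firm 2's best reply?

b3

With Firm 1 fixed at a3, Firm 2's payoffs are: b1 → 1, b2 → 5, b3 → 6.
The maximum is 6, achieved by b3.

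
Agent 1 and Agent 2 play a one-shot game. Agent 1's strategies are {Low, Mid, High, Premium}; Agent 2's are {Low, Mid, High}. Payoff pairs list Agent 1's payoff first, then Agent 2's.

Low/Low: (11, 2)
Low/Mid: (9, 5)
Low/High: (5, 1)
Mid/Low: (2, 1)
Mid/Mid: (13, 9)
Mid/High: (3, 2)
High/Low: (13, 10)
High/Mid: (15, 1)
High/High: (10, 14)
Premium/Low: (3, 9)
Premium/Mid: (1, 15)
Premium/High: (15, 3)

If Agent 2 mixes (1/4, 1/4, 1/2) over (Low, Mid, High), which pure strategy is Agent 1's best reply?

Agent 1's best reply maximizes expected payoff against the mix.
Low: (1/4)·11 + (1/4)·9 + (1/2)·5 = 15/2
Mid: (1/4)·2 + (1/4)·13 + (1/2)·3 = 21/4
High: (1/4)·13 + (1/4)·15 + (1/2)·10 = 12
Premium: (1/4)·3 + (1/4)·1 + (1/2)·15 = 17/2
Highest expected payoff is 12, from High.

High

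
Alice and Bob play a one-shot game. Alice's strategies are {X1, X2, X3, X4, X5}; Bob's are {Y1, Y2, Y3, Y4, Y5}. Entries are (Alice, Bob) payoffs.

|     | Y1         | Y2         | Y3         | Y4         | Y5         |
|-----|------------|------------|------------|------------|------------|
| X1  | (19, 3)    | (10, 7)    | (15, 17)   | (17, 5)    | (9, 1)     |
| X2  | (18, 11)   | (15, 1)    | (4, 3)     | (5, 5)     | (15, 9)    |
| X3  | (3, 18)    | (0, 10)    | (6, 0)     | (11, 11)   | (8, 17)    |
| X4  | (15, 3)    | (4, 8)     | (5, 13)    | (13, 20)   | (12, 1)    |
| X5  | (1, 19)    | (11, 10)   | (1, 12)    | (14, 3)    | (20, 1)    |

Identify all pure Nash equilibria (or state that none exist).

(X1, Y3)

A profile is a Nash equilibrium when each player is best-responding to the other.
Alice's best responses — vs Y1: X1 (payoff 19); vs Y2: X2 (payoff 15); vs Y3: X1 (payoff 15); vs Y4: X1 (payoff 17); vs Y5: X5 (payoff 20).
Bob's best responses — vs X1: Y3 (payoff 17); vs X2: Y1 (payoff 11); vs X3: Y1 (payoff 18); vs X4: Y4 (payoff 20); vs X5: Y1 (payoff 19).
The only mutual best response is (X1, Y3); neither player gains by switching there.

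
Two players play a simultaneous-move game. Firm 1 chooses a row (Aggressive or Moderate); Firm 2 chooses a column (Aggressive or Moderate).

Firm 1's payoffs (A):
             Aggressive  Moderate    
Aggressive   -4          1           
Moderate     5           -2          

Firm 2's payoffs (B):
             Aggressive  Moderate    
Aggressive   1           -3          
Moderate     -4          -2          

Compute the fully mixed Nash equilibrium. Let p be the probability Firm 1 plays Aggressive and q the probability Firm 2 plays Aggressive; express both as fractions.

Each player's mixing probability is pinned down by making the *other* player indifferent.
Firm 2 indifferent between Aggressive and Moderate: p·1 + (1−p)·(-4) = p·(-3) + (1−p)·(-2) ⟹ (-4) + 5p = (-2) + (-1)p ⟹ p = 1/3.
Firm 1 indifferent between Aggressive and Moderate: q·(-4) + (1−q)·1 = q·5 + (1−q)·(-2) ⟹ 1 + (-5)q = (-2) + 7q ⟹ q = 1/4.

p = 1/3, q = 1/4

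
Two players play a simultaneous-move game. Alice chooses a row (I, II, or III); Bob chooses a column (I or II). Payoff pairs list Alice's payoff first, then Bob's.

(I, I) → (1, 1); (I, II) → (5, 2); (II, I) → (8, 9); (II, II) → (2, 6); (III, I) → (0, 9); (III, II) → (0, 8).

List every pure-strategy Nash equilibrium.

(I, II) and (II, I)

Find each player's best response to every opponent strategy; NE are the intersections.
Alice's best responses — vs I: II (payoff 8); vs II: I (payoff 5).
Bob's best responses — vs I: II (payoff 2); vs II: I (payoff 9); vs III: I (payoff 9).
Mutual best responses occur at (I, II) and (II, I); at each, neither player gains by switching.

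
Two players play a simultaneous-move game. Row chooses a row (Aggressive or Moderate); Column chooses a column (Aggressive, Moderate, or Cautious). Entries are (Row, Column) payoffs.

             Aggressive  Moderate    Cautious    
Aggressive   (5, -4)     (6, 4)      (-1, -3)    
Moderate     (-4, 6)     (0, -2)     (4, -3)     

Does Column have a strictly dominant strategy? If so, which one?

A strategy is strictly dominant if it gives Column a strictly higher payoff than every other strategy, against every choice by the opponent.
Aggressive is not dominant: against Aggressive, Moderate gives 4 > -4.
Moderate is not dominant: against Moderate, Aggressive gives 6 > -2.
Cautious is not dominant: against Aggressive, Moderate gives 4 > -3.
No single strategy is best against every opponent action.

None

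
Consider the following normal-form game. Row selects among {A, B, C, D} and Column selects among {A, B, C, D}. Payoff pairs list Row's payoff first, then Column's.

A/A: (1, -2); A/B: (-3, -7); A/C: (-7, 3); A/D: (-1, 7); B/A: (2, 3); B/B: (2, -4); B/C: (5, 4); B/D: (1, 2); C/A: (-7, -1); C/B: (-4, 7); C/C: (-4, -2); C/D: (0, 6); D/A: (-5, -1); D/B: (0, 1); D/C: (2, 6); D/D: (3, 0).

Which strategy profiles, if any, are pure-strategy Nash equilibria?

Check mutual best responses: a cell is a NE iff neither player can gain by unilaterally deviating.
Row's best responses — vs A: B (payoff 2); vs B: B (payoff 2); vs C: B (payoff 5); vs D: D (payoff 3).
Column's best responses — vs A: D (payoff 7); vs B: C (payoff 4); vs C: B (payoff 7); vs D: C (payoff 6).
The only mutual best response is (B, C); neither player gains by switching there.

(B, C)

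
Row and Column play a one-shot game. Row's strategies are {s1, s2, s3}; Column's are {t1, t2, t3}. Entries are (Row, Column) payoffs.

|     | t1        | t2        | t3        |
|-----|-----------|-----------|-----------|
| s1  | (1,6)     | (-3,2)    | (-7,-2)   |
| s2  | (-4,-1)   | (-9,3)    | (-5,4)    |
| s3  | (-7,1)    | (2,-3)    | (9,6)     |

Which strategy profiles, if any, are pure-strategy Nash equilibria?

Check mutual best responses: a cell is a NE iff neither player can gain by unilaterally deviating.
Row's best responses — vs t1: s1 (payoff 1); vs t2: s3 (payoff 2); vs t3: s3 (payoff 9).
Column's best responses — vs s1: t1 (payoff 6); vs s2: t3 (payoff 4); vs s3: t3 (payoff 6).
Mutual best responses occur at (s1, t1) and (s3, t3); at each, neither player gains by switching.

(s1, t1) and (s3, t3)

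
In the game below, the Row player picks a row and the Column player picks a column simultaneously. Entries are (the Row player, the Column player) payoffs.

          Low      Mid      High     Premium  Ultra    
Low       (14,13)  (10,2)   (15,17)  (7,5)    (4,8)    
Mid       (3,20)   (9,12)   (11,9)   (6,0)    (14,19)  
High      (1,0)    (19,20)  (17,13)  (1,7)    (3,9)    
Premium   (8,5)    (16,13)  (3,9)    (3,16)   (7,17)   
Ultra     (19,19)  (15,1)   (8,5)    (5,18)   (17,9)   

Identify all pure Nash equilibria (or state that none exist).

Find each player's best response to every opponent strategy; NE are the intersections.
The Row player's best responses — vs Low: Ultra (payoff 19); vs Mid: High (payoff 19); vs High: High (payoff 17); vs Premium: Low (payoff 7); vs Ultra: Ultra (payoff 17).
The Column player's best responses — vs Low: High (payoff 17); vs Mid: Low (payoff 20); vs High: Mid (payoff 20); vs Premium: Ultra (payoff 17); vs Ultra: Low (payoff 19).
Mutual best responses occur at (High, Mid) and (Ultra, Low); at each, neither player gains by switching.

(High, Mid) and (Ultra, Low)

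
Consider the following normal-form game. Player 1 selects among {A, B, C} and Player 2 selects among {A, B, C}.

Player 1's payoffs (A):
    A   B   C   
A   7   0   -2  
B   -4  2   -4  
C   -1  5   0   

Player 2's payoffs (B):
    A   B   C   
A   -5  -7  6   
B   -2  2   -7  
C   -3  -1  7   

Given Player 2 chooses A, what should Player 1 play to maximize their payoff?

With Player 2 fixed at A, Player 1's payoffs are: A → 7, B → -4, C → -1.
The maximum is 7, achieved by A.

A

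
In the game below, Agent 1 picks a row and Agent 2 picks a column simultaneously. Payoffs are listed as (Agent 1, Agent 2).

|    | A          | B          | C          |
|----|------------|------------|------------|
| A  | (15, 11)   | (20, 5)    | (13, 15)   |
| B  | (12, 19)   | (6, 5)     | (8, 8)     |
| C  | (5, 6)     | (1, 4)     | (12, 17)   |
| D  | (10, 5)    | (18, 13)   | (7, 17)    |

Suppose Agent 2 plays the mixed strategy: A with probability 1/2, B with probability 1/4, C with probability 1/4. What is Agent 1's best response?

Agent 1's best reply maximizes expected payoff against the mix.
A: (1/2)·15 + (1/4)·20 + (1/4)·13 = 63/4
B: (1/2)·12 + (1/4)·6 + (1/4)·8 = 19/2
C: (1/2)·5 + (1/4)·1 + (1/4)·12 = 23/4
D: (1/2)·10 + (1/4)·18 + (1/4)·7 = 45/4
Highest expected payoff is 63/4, from A.

A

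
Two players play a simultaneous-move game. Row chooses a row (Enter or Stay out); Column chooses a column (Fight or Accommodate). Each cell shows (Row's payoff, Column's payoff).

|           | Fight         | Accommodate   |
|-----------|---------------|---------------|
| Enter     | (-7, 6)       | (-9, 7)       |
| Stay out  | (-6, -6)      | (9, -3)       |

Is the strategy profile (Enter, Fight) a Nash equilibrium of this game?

No

Holding Column at Fight: Row gets -7 from Enter but could get -6 by switching to Stay out. Row has a profitable deviation.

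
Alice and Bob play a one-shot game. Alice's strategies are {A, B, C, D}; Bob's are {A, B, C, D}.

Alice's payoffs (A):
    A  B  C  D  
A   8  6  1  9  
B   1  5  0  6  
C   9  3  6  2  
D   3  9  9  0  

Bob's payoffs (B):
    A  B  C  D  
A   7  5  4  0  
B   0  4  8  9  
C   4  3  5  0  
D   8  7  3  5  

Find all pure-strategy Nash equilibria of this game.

A profile is a Nash equilibrium when each player is best-responding to the other.
Alice's best responses — vs A: C (payoff 9); vs B: D (payoff 9); vs C: D (payoff 9); vs D: A (payoff 9).
Bob's best responses — vs A: A (payoff 7); vs B: D (payoff 9); vs C: C (payoff 5); vs D: A (payoff 8).
No cell has both players best-responding. For instance, Alice's best reply to B is D, but against D Bob prefers A over B.

There is no pure-strategy Nash equilibrium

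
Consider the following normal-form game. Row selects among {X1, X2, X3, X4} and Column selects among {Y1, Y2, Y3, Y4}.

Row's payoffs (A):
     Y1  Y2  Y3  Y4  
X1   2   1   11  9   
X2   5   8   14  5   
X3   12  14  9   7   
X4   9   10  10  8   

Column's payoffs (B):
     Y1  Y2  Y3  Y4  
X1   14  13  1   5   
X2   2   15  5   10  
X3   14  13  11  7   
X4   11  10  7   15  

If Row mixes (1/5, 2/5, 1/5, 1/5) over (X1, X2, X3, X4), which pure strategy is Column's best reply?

Y2

Column's best reply maximizes expected payoff against the mix.
Y1: (1/5)·14 + (2/5)·2 + (1/5)·14 + (1/5)·11 = 43/5
Y2: (1/5)·13 + (2/5)·15 + (1/5)·13 + (1/5)·10 = 66/5
Y3: (1/5)·1 + (2/5)·5 + (1/5)·11 + (1/5)·7 = 29/5
Y4: (1/5)·5 + (2/5)·10 + (1/5)·7 + (1/5)·15 = 47/5
Highest expected payoff is 66/5, from Y2.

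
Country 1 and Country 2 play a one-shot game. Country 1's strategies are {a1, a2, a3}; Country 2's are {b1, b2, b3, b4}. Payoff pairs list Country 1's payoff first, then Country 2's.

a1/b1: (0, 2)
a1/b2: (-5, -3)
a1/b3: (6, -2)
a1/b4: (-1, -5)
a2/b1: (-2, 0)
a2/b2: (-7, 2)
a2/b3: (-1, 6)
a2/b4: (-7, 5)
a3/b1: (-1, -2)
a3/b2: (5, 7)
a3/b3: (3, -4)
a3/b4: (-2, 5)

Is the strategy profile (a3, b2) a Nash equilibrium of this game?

Yes

Holding Country 2 at b2: Country 1 gets 5 from a3, versus -5 from a1, -7 from a2. No profitable deviation for Country 1.
Holding Country 1 at a3: Country 2 gets 7 from b2, versus -2 from b1, -4 from b3, 5 from b4. No profitable deviation for Country 2 either.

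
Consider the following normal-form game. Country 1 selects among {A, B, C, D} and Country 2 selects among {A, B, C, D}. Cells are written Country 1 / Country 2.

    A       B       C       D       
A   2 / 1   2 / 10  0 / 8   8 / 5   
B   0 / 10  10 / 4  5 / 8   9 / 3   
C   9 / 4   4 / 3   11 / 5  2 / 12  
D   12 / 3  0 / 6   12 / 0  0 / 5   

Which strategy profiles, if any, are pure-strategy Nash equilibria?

A profile is a Nash equilibrium when each player is best-responding to the other.
Country 1's best responses — vs A: D (payoff 12); vs B: B (payoff 10); vs C: D (payoff 12); vs D: B (payoff 9).
Country 2's best responses — vs A: B (payoff 10); vs B: A (payoff 10); vs C: D (payoff 12); vs D: B (payoff 6).
No cell has both players best-responding. For instance, Country 1's best reply to C is D, but against D Country 2 prefers B over C.

There is no pure-strategy Nash equilibrium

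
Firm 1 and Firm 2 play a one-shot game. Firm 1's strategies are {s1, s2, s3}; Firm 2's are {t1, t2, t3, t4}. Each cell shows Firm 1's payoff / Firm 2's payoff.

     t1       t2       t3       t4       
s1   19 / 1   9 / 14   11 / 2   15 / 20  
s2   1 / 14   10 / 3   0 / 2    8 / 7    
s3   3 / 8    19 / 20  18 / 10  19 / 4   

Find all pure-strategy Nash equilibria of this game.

(s3, t2)

Check mutual best responses: a cell is a NE iff neither player can gain by unilaterally deviating.
Firm 1's best responses — vs t1: s1 (payoff 19); vs t2: s3 (payoff 19); vs t3: s3 (payoff 18); vs t4: s3 (payoff 19).
Firm 2's best responses — vs s1: t4 (payoff 20); vs s2: t1 (payoff 14); vs s3: t2 (payoff 20).
The only mutual best response is (s3, t2); neither player gains by switching there.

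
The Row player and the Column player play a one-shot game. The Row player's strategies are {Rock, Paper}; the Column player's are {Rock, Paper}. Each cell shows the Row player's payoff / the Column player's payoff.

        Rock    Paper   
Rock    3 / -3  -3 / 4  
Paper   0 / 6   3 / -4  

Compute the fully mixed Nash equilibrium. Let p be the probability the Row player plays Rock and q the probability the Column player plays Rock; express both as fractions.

In a mixed NE each player is indifferent between their pure strategies, so the opponent's mix sets the indifference.
The Column player indifferent between Rock and Paper: p·(-3) + (1−p)·6 = p·4 + (1−p)·(-4) ⟹ 6 + (-9)p = (-4) + 8p ⟹ p = 10/17.
The Row player indifferent between Rock and Paper: q·3 + (1−q)·(-3) = q·0 + (1−q)·3 ⟹ (-3) + 6q = 3 + (-3)q ⟹ q = 2/3.

p = 10/17, q = 2/3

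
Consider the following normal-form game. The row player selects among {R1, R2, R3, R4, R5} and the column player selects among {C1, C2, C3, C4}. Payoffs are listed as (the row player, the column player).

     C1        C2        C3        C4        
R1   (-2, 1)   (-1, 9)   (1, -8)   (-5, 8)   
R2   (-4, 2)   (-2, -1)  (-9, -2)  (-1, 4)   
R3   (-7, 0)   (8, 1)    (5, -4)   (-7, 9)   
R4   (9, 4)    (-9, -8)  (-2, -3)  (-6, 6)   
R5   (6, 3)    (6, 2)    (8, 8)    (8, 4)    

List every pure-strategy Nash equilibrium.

(R5, C3)

Check mutual best responses: a cell is a NE iff neither player can gain by unilaterally deviating.
The row player's best responses — vs C1: R4 (payoff 9); vs C2: R3 (payoff 8); vs C3: R5 (payoff 8); vs C4: R5 (payoff 8).
The column player's best responses — vs R1: C2 (payoff 9); vs R2: C4 (payoff 4); vs R3: C4 (payoff 9); vs R4: C4 (payoff 6); vs R5: C3 (payoff 8).
The only mutual best response is (R5, C3); neither player gains by switching there.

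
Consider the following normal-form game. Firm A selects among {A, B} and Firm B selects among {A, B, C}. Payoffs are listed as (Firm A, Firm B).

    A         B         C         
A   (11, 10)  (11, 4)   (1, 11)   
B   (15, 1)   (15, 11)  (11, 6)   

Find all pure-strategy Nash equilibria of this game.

(B, B)

Find each player's best response to every opponent strategy; NE are the intersections.
Firm A's best responses — vs A: B (payoff 15); vs B: B (payoff 15); vs C: B (payoff 11).
Firm B's best responses — vs A: C (payoff 11); vs B: B (payoff 11).
The only mutual best response is (B, B); neither player gains by switching there.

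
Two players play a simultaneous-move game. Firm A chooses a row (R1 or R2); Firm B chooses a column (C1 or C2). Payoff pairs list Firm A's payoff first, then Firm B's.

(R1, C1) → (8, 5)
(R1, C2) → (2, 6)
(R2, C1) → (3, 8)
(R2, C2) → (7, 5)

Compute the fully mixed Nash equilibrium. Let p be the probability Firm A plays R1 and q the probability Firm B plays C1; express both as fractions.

p = 3/4, q = 1/2

In a mixed NE each player is indifferent between their pure strategies, so the opponent's mix sets the indifference.
Firm B indifferent between C1 and C2: p·5 + (1−p)·8 = p·6 + (1−p)·5 ⟹ 8 + (-3)p = 5 + 1p ⟹ p = 3/4.
Firm A indifferent between R1 and R2: q·8 + (1−q)·2 = q·3 + (1−q)·7 ⟹ 2 + 6q = 7 + (-4)q ⟹ q = 1/2.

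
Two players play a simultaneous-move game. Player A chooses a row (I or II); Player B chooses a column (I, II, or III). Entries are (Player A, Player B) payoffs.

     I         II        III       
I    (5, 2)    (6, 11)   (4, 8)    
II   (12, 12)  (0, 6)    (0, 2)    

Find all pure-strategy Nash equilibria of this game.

Check mutual best responses: a cell is a NE iff neither player can gain by unilaterally deviating.
Player A's best responses — vs I: II (payoff 12); vs II: I (payoff 6); vs III: I (payoff 4).
Player B's best responses — vs I: II (payoff 11); vs II: I (payoff 12).
Mutual best responses occur at (I, II) and (II, I); at each, neither player gains by switching.

(I, II) and (II, I)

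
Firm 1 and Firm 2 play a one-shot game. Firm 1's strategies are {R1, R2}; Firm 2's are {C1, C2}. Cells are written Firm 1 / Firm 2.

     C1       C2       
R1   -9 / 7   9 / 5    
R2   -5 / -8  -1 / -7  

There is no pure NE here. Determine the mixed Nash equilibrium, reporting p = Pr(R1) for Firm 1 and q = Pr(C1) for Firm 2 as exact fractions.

Each player's mixing probability is pinned down by making the *other* player indifferent.
Firm 2 indifferent between C1 and C2: p·7 + (1−p)·(-8) = p·5 + (1−p)·(-7) ⟹ (-8) + 15p = (-7) + 12p ⟹ p = 1/3.
Firm 1 indifferent between R1 and R2: q·(-9) + (1−q)·9 = q·(-5) + (1−q)·(-1) ⟹ 9 + (-18)q = (-1) + (-4)q ⟹ q = 5/7.

p = 1/3, q = 5/7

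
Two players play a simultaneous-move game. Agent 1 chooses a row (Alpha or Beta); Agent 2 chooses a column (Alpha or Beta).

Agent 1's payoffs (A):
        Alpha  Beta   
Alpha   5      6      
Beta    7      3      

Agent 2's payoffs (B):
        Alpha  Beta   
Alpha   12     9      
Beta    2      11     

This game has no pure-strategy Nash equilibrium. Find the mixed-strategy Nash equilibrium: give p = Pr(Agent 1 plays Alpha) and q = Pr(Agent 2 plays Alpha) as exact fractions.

In a mixed NE each player is indifferent between their pure strategies, so the opponent's mix sets the indifference.
Agent 2 indifferent between Alpha and Beta: p·12 + (1−p)·2 = p·9 + (1−p)·11 ⟹ 2 + 10p = 11 + (-2)p ⟹ p = 3/4.
Agent 1 indifferent between Alpha and Beta: q·5 + (1−q)·6 = q·7 + (1−q)·3 ⟹ 6 + (-1)q = 3 + 4q ⟹ q = 3/5.

p = 3/4, q = 3/5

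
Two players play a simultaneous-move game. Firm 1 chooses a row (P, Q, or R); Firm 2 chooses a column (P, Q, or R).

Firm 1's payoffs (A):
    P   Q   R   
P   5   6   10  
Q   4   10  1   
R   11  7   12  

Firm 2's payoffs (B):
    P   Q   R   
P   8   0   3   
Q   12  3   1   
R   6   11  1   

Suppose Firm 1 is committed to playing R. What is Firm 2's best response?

Q

With Firm 1 fixed at R, Firm 2's payoffs are: P → 6, Q → 11, R → 1.
The maximum is 11, achieved by Q.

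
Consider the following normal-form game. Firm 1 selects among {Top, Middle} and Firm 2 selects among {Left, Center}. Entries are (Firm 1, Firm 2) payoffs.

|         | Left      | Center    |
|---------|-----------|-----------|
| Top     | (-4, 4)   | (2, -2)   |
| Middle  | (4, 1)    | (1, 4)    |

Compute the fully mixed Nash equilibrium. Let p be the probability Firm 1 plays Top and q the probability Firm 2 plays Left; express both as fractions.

p = 1/3, q = 1/9

Each player's mixing probability is pinned down by making the *other* player indifferent.
Firm 2 indifferent between Left and Center: p·4 + (1−p)·1 = p·(-2) + (1−p)·4 ⟹ 1 + 3p = 4 + (-6)p ⟹ p = 1/3.
Firm 1 indifferent between Top and Middle: q·(-4) + (1−q)·2 = q·4 + (1−q)·1 ⟹ 2 + (-6)q = 1 + 3q ⟹ q = 1/9.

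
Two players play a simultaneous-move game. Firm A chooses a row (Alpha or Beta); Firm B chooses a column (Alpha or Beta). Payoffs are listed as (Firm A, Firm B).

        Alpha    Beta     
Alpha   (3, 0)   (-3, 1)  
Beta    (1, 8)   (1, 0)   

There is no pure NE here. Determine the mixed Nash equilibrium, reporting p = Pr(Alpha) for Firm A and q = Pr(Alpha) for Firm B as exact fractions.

p = 8/9, q = 2/3

Each player's mixing probability is pinned down by making the *other* player indifferent.
Firm B indifferent between Alpha and Beta: p·0 + (1−p)·8 = p·1 + (1−p)·0 ⟹ 8 + (-8)p = 0 + 1p ⟹ p = 8/9.
Firm A indifferent between Alpha and Beta: q·3 + (1−q)·(-3) = q·1 + (1−q)·1 ⟹ (-3) + 6q = 1 + 0q ⟹ q = 2/3.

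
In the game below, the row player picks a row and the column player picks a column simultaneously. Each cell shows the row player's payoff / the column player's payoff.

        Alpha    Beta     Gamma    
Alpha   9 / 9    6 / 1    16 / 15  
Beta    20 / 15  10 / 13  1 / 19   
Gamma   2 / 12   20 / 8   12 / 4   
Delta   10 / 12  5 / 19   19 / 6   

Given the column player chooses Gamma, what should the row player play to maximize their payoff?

Delta

With the column player fixed at Gamma, the row player's payoffs are: Alpha → 16, Beta → 1, Gamma → 12, Delta → 19.
The maximum is 19, achieved by Delta.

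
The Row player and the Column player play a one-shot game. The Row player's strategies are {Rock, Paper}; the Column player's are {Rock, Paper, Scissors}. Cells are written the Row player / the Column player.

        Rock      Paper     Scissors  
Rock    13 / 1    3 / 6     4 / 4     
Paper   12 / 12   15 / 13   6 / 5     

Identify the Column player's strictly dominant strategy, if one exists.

Paper

Check whether one of the Column player's strategies beats all alternatives regardless of what the opponent does.
Paper strictly dominates: vs Rock: 6 > each of {1, 4}; vs Paper: 13 > each of {12, 5}.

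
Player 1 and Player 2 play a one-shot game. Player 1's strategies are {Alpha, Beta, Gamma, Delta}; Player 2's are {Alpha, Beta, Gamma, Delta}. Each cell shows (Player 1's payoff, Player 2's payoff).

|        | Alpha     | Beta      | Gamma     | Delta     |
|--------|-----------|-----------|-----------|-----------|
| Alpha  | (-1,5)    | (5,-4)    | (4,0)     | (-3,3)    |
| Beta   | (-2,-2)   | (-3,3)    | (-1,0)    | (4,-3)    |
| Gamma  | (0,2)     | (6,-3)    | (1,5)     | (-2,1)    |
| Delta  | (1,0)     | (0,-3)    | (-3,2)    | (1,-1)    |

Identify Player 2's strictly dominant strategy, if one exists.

None

A strategy is strictly dominant if it gives Player 2 a strictly higher payoff than every other strategy, against every choice by the opponent.
Alpha is not dominant: against Beta, Beta gives 3 > -2.
Beta is not dominant: against Alpha, Alpha gives 5 > -4.
Gamma is not dominant: against Alpha, Alpha gives 5 > 0.
Delta is not dominant: against Alpha, Alpha gives 5 > 3.
No single strategy is best against every opponent action.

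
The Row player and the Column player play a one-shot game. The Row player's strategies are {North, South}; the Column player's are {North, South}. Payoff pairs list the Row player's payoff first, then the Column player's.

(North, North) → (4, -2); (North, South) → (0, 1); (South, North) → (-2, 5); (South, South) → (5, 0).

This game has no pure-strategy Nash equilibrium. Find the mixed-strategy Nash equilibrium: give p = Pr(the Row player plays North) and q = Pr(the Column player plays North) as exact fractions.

In a mixed NE each player is indifferent between their pure strategies, so the opponent's mix sets the indifference.
The Column player indifferent between North and South: p·(-2) + (1−p)·5 = p·1 + (1−p)·0 ⟹ 5 + (-7)p = 0 + 1p ⟹ p = 5/8.
The Row player indifferent between North and South: q·4 + (1−q)·0 = q·(-2) + (1−q)·5 ⟹ 0 + 4q = 5 + (-7)q ⟹ q = 5/11.

p = 5/8, q = 5/11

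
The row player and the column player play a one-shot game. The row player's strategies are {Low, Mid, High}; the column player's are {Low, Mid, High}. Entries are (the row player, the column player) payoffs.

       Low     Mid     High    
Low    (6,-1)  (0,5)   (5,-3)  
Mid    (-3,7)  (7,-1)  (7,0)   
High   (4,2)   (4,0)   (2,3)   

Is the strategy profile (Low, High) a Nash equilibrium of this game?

Holding the column player at High: the row player gets 5 from Low but could get 7 by switching to Mid. The row player has a profitable deviation.

No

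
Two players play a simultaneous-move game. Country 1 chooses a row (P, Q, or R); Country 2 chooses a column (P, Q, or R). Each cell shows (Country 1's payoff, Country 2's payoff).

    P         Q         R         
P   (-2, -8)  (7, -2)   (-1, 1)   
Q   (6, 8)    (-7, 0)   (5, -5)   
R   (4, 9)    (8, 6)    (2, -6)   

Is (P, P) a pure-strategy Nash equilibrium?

Holding Country 2 at P: Country 1 gets -2 from P but could get 6 by switching to Q. Country 1 has a profitable deviation.

No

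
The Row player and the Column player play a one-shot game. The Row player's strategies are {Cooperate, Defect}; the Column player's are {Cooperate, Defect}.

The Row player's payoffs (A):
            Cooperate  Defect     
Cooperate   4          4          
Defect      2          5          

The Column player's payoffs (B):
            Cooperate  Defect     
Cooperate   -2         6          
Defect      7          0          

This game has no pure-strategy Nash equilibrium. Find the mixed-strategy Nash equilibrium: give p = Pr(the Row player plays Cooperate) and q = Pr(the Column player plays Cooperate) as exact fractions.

p = 7/15, q = 1/3

In a mixed NE each player is indifferent between their pure strategies, so the opponent's mix sets the indifference.
The Column player indifferent between Cooperate and Defect: p·(-2) + (1−p)·7 = p·6 + (1−p)·0 ⟹ 7 + (-9)p = 0 + 6p ⟹ p = 7/15.
The Row player indifferent between Cooperate and Defect: q·4 + (1−q)·4 = q·2 + (1−q)·5 ⟹ 4 + 0q = 5 + (-3)q ⟹ q = 1/3.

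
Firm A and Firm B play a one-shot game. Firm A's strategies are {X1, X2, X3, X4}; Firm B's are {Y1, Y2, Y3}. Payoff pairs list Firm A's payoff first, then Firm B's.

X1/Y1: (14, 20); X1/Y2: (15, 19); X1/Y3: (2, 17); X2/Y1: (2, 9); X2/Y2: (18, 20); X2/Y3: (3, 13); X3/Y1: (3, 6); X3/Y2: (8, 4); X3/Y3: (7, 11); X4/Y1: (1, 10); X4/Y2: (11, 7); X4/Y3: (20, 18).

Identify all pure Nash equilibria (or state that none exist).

A profile is a Nash equilibrium when each player is best-responding to the other.
Firm A's best responses — vs Y1: X1 (payoff 14); vs Y2: X2 (payoff 18); vs Y3: X4 (payoff 20).
Firm B's best responses — vs X1: Y1 (payoff 20); vs X2: Y2 (payoff 20); vs X3: Y3 (payoff 11); vs X4: Y3 (payoff 18).
Mutual best responses occur at (X1, Y1), (X2, Y2), and (X4, Y3); at each, neither player gains by switching.

(X1, Y1), (X2, Y2), and (X4, Y3)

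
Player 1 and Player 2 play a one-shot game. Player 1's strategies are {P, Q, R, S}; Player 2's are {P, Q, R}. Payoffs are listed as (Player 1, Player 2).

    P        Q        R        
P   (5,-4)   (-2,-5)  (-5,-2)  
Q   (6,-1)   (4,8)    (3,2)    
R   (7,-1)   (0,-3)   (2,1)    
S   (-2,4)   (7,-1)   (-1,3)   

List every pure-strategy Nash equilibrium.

No pure-strategy Nash equilibrium

A profile is a Nash equilibrium when each player is best-responding to the other.
Player 1's best responses — vs P: R (payoff 7); vs Q: S (payoff 7); vs R: Q (payoff 3).
Player 2's best responses — vs P: R (payoff -2); vs Q: Q (payoff 8); vs R: R (payoff 1); vs S: P (payoff 4).
No cell has both players best-responding. For instance, Player 1's best reply to Q is S, but against S Player 2 prefers P over Q.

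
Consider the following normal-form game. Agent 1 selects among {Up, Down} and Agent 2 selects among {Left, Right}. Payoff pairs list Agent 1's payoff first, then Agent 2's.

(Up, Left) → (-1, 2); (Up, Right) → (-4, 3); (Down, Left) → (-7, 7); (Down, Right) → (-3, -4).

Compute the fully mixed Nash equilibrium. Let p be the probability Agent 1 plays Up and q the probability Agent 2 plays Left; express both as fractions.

In a mixed NE each player is indifferent between their pure strategies, so the opponent's mix sets the indifference.
Agent 2 indifferent between Left and Right: p·2 + (1−p)·7 = p·3 + (1−p)·(-4) ⟹ 7 + (-5)p = (-4) + 7p ⟹ p = 11/12.
Agent 1 indifferent between Up and Down: q·(-1) + (1−q)·(-4) = q·(-7) + (1−q)·(-3) ⟹ (-4) + 3q = (-3) + (-4)q ⟹ q = 1/7.

p = 11/12, q = 1/7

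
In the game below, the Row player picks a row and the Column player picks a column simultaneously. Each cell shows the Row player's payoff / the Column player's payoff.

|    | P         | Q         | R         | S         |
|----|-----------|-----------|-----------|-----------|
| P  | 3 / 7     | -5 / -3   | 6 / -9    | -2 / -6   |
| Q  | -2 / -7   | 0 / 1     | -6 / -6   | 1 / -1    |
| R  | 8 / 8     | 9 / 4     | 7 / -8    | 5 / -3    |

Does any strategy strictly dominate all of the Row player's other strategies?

R

A strategy is strictly dominant if it gives the Row player a strictly higher payoff than every other strategy, against every choice by the opponent.
R strictly dominates: vs P: 8 > each of {3, -2}; vs Q: 9 > each of {-5, 0}; vs R: 7 > each of {6, -6}; vs S: 5 > each of {-2, 1}.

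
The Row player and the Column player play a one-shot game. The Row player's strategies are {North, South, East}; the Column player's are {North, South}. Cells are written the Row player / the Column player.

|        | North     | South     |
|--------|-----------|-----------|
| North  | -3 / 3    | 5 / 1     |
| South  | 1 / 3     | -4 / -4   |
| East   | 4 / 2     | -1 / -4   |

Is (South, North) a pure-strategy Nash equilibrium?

No

Holding the Column player at North: the Row player gets 1 from South but could get 4 by switching to East. The Row player has a profitable deviation.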